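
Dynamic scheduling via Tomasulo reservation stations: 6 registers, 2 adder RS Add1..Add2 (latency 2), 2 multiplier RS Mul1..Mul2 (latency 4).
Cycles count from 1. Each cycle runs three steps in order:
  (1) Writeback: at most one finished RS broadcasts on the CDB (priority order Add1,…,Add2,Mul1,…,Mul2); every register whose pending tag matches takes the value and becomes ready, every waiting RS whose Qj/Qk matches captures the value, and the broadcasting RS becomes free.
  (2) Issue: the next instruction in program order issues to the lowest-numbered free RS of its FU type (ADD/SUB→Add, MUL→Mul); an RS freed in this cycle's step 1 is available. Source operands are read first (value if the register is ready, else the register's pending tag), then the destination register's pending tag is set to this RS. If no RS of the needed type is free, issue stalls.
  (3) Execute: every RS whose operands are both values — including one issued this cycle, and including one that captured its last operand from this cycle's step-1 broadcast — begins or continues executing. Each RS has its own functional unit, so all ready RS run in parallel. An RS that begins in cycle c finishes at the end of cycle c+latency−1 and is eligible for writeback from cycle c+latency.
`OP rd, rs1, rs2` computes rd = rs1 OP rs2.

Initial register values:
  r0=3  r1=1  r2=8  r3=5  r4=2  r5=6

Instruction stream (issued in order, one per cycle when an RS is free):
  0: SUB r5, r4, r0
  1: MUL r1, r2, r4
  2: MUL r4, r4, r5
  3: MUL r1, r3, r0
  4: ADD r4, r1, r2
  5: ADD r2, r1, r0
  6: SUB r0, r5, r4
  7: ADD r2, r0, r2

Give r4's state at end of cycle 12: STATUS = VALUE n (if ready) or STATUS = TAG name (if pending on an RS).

  c1: issue SUB r5<-Add1  regs: r0:3,r1:1,r2:8,r3:5,r4:2,r5:Add1
  c2: issue MUL r1<-Mul1  regs: r0:3,r1:Mul1,r2:8,r3:5,r4:2,r5:Add1
  c3: CDB Add1=-1; issue MUL r4<-Mul2  regs: r0:3,r1:Mul1,r2:8,r3:5,r4:Mul2,r5:-1
  c4: stall  regs: r0:3,r1:Mul1,r2:8,r3:5,r4:Mul2,r5:-1
  c5: stall  regs: r0:3,r1:Mul1,r2:8,r3:5,r4:Mul2,r5:-1
  c6: CDB Mul1=16; issue MUL r1<-Mul1  regs: r0:3,r1:Mul1,r2:8,r3:5,r4:Mul2,r5:-1
  c7: CDB Mul2=-2; issue ADD r4<-Add1  regs: r0:3,r1:Mul1,r2:8,r3:5,r4:Add1,r5:-1
  c8: issue ADD r2<-Add2  regs: r0:3,r1:Mul1,r2:Add2,r3:5,r4:Add1,r5:-1
  c9: stall  regs: r0:3,r1:Mul1,r2:Add2,r3:5,r4:Add1,r5:-1
  c10: CDB Mul1=15; stall  regs: r0:3,r1:15,r2:Add2,r3:5,r4:Add1,r5:-1
  c11: stall  regs: r0:3,r1:15,r2:Add2,r3:5,r4:Add1,r5:-1
  c12: CDB Add1=23; issue SUB r0<-Add1  regs: r0:Add1,r1:15,r2:Add2,r3:5,r4:23,r5:-1

STATUS = VALUE 23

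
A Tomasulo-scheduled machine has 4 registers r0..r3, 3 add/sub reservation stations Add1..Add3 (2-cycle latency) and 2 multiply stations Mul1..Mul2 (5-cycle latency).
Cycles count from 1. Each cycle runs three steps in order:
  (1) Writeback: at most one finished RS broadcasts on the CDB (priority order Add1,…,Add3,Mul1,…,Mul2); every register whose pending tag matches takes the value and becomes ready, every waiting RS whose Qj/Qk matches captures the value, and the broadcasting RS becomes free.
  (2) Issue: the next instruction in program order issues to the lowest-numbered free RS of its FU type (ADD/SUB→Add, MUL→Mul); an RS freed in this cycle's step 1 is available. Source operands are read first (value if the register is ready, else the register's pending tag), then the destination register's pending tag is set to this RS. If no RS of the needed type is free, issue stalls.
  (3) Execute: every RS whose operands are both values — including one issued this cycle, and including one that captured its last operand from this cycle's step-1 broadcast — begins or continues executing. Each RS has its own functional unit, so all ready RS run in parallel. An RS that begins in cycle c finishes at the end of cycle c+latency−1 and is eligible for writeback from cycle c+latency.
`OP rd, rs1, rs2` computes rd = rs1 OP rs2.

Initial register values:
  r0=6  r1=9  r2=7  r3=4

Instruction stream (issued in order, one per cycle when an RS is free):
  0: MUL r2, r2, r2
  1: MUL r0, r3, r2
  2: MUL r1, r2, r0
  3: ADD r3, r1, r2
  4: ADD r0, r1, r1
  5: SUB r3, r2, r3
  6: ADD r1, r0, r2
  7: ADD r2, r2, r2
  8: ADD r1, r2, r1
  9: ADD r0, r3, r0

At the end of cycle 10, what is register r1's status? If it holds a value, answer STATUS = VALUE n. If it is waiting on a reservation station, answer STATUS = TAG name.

c1: issue MUL r2<-Mul1 | r0:6,r1:9,r2:Mul1,r3:4
c2: issue MUL r0<-Mul2 | r0:Mul2,r1:9,r2:Mul1,r3:4
c3: stall | r0:Mul2,r1:9,r2:Mul1,r3:4
c4: stall | r0:Mul2,r1:9,r2:Mul1,r3:4
c5: stall | r0:Mul2,r1:9,r2:Mul1,r3:4
c6: CDB Mul1=49; issue MUL r1<-Mul1 | r0:Mul2,r1:Mul1,r2:49,r3:4
c7: issue ADD r3<-Add1 | r0:Mul2,r1:Mul1,r2:49,r3:Add1
c8: issue ADD r0<-Add2 | r0:Add2,r1:Mul1,r2:49,r3:Add1
c9: issue SUB r3<-Add3 | r0:Add2,r1:Mul1,r2:49,r3:Add3
c10: stall | r0:Add2,r1:Mul1,r2:49,r3:Add3

STATUS = TAG Mul1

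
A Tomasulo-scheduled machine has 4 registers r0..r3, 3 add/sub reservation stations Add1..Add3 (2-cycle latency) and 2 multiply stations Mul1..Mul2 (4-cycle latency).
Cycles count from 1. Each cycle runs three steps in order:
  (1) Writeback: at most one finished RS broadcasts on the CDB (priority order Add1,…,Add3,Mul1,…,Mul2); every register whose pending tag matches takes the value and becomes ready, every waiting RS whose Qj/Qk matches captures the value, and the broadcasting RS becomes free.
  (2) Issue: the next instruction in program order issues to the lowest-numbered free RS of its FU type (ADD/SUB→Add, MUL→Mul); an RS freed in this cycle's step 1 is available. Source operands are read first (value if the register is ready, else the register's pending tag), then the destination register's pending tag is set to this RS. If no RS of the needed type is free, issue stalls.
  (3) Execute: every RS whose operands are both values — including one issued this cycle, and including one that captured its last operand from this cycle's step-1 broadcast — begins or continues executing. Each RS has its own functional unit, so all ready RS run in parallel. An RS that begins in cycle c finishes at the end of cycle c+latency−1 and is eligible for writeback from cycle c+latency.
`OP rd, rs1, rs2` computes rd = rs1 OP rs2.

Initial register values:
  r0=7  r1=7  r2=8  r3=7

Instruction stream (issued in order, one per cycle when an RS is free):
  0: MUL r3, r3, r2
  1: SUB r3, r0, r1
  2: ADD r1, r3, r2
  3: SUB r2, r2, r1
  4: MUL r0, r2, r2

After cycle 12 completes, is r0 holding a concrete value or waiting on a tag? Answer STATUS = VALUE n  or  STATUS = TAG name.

STATUS = VALUE 0

cycle 1: issue MUL r3<-Mul1 // r0:7,r1:7,r2:8,r3:Mul1
cycle 2: issue SUB r3<-Add1 // r0:7,r1:7,r2:8,r3:Add1
cycle 3: issue ADD r1<-Add2 // r0:7,r1:Add2,r2:8,r3:Add1
cycle 4: CDB Add1=0; issue SUB r2<-Add1 // r0:7,r1:Add2,r2:Add1,r3:0
cycle 5: CDB Mul1=56; issue MUL r0<-Mul1 // r0:Mul1,r1:Add2,r2:Add1,r3:0
cycle 6: CDB Add2=8 // r0:Mul1,r1:8,r2:Add1,r3:0
cycle 7: - // r0:Mul1,r1:8,r2:Add1,r3:0
cycle 8: CDB Add1=0 // r0:Mul1,r1:8,r2:0,r3:0
cycle 9: - // r0:Mul1,r1:8,r2:0,r3:0
cycle 10: - // r0:Mul1,r1:8,r2:0,r3:0
cycle 11: - // r0:Mul1,r1:8,r2:0,r3:0
cycle 12: CDB Mul1=0 // r0:0,r1:8,r2:0,r3:0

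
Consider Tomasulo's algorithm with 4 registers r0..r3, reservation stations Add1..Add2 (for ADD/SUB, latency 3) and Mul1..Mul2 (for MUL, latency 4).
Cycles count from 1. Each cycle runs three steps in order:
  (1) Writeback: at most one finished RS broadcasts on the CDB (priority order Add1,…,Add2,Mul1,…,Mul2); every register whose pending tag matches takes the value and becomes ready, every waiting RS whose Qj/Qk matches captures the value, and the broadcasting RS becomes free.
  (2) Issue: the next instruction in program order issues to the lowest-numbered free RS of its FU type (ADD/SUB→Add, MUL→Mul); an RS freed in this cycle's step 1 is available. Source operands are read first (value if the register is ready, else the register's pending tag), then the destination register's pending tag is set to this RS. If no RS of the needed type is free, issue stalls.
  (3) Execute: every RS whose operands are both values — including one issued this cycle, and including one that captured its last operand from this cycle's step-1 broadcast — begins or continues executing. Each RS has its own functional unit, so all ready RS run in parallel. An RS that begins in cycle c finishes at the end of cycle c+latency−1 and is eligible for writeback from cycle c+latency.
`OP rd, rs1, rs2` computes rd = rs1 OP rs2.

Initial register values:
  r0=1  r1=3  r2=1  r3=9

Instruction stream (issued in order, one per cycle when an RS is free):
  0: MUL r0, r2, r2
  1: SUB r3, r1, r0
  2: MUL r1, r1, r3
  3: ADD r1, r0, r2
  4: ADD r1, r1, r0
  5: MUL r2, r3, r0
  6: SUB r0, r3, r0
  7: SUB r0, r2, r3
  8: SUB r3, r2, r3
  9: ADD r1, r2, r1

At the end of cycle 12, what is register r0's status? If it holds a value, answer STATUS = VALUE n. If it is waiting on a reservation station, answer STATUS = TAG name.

c1: issue MUL r0<-Mul1 | r0:Mul1,r1:3,r2:1,r3:9
c2: issue SUB r3<-Add1 | r0:Mul1,r1:3,r2:1,r3:Add1
c3: issue MUL r1<-Mul2 | r0:Mul1,r1:Mul2,r2:1,r3:Add1
c4: issue ADD r1<-Add2 | r0:Mul1,r1:Add2,r2:1,r3:Add1
c5: CDB Mul1=1; stall | r0:1,r1:Add2,r2:1,r3:Add1
c6: stall | r0:1,r1:Add2,r2:1,r3:Add1
c7: stall | r0:1,r1:Add2,r2:1,r3:Add1
c8: CDB Add1=2; issue ADD r1<-Add1 | r0:1,r1:Add1,r2:1,r3:2
c9: CDB Add2=2; issue MUL r2<-Mul1 | r0:1,r1:Add1,r2:Mul1,r3:2
c10: issue SUB r0<-Add2 | r0:Add2,r1:Add1,r2:Mul1,r3:2
c11: stall | r0:Add2,r1:Add1,r2:Mul1,r3:2
c12: CDB Add1=3; issue SUB r0<-Add1 | r0:Add1,r1:3,r2:Mul1,r3:2

STATUS = TAG Add1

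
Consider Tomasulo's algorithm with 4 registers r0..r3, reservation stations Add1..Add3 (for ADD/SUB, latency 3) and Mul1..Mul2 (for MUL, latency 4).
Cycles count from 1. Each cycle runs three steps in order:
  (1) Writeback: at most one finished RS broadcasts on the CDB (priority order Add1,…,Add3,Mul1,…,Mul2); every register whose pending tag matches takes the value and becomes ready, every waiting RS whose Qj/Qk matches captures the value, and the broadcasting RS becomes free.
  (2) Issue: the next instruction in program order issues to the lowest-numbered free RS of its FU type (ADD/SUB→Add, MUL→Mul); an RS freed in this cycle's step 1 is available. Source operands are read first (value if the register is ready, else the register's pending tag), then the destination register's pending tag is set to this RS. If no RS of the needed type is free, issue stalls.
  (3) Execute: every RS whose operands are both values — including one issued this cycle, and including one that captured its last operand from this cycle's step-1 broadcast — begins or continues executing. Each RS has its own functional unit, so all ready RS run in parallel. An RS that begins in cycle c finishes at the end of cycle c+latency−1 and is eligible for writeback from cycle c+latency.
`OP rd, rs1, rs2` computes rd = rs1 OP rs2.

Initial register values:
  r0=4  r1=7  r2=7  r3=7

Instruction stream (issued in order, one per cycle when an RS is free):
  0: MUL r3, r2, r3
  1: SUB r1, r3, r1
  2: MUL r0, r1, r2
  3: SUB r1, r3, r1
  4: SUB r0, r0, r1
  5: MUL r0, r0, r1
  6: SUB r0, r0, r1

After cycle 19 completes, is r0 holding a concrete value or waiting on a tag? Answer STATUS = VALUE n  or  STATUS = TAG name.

c1: issue MUL r3<-Mul1 | r0:4,r1:7,r2:7,r3:Mul1
c2: issue SUB r1<-Add1 | r0:4,r1:Add1,r2:7,r3:Mul1
c3: issue MUL r0<-Mul2 | r0:Mul2,r1:Add1,r2:7,r3:Mul1
c4: issue SUB r1<-Add2 | r0:Mul2,r1:Add2,r2:7,r3:Mul1
c5: CDB Mul1=49; issue SUB r0<-Add3 | r0:Add3,r1:Add2,r2:7,r3:49
c6: issue MUL r0<-Mul1 | r0:Mul1,r1:Add2,r2:7,r3:49
c7: stall | r0:Mul1,r1:Add2,r2:7,r3:49
c8: CDB Add1=42; issue SUB r0<-Add1 | r0:Add1,r1:Add2,r2:7,r3:49
c9: - | r0:Add1,r1:Add2,r2:7,r3:49
c10: - | r0:Add1,r1:Add2,r2:7,r3:49
c11: CDB Add2=7 | r0:Add1,r1:7,r2:7,r3:49
c12: CDB Mul2=294 | r0:Add1,r1:7,r2:7,r3:49
c13: - | r0:Add1,r1:7,r2:7,r3:49
c14: - | r0:Add1,r1:7,r2:7,r3:49
c15: CDB Add3=287 | r0:Add1,r1:7,r2:7,r3:49
c16: - | r0:Add1,r1:7,r2:7,r3:49
c17: - | r0:Add1,r1:7,r2:7,r3:49
c18: - | r0:Add1,r1:7,r2:7,r3:49
c19: CDB Mul1=2009 | r0:Add1,r1:7,r2:7,r3:49

STATUS = TAG Add1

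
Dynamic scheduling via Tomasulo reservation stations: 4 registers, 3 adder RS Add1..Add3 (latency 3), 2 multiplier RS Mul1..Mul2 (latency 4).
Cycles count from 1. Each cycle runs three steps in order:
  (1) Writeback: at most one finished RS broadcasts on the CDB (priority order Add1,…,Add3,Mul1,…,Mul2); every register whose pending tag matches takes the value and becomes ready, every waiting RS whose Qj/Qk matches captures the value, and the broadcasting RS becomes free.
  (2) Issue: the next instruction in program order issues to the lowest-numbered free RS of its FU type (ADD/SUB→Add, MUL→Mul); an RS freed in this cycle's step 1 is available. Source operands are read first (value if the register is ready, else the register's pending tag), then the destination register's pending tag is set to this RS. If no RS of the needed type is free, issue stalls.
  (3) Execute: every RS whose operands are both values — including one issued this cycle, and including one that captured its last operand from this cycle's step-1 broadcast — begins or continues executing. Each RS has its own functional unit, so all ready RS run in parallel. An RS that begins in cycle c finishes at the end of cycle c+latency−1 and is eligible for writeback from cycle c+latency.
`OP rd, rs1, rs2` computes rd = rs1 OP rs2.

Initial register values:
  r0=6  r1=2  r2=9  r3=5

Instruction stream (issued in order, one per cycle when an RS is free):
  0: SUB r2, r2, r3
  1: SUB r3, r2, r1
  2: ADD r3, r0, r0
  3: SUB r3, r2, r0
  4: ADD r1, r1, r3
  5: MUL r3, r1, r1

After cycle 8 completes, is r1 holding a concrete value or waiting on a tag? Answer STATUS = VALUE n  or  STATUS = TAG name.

  c1: issue SUB r2<-Add1  regs: r0:6,r1:2,r2:Add1,r3:5
  c2: issue SUB r3<-Add2  regs: r0:6,r1:2,r2:Add1,r3:Add2
  c3: issue ADD r3<-Add3  regs: r0:6,r1:2,r2:Add1,r3:Add3
  c4: CDB Add1=4; issue SUB r3<-Add1  regs: r0:6,r1:2,r2:4,r3:Add1
  c5: stall  regs: r0:6,r1:2,r2:4,r3:Add1
  c6: CDB Add3=12; issue ADD r1<-Add3  regs: r0:6,r1:Add3,r2:4,r3:Add1
  c7: CDB Add1=-2; issue MUL r3<-Mul1  regs: r0:6,r1:Add3,r2:4,r3:Mul1
  c8: CDB Add2=2  regs: r0:6,r1:Add3,r2:4,r3:Mul1

STATUS = TAG Add3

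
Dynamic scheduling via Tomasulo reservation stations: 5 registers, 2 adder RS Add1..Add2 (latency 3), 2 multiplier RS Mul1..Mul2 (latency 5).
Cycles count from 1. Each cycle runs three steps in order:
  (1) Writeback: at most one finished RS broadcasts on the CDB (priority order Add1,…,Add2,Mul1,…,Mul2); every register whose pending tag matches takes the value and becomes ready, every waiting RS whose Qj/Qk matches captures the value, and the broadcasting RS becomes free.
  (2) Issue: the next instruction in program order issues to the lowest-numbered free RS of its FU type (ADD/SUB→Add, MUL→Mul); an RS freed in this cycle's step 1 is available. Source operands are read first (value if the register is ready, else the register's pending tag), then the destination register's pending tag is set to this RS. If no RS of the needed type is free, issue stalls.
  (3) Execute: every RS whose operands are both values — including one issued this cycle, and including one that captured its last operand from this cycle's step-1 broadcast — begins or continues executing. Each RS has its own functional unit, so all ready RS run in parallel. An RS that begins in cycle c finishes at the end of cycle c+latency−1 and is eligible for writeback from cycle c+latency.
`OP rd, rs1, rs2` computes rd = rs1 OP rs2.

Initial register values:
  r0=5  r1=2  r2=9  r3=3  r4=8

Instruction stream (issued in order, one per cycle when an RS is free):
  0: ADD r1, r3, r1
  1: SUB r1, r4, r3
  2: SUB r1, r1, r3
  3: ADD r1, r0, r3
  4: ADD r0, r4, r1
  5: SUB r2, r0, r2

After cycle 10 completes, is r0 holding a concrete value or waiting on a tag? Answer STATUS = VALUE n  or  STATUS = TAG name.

STATUS = TAG Add1

  c1: issue ADD r1<-Add1  regs: r0:5,r1:Add1,r2:9,r3:3,r4:8
  c2: issue SUB r1<-Add2  regs: r0:5,r1:Add2,r2:9,r3:3,r4:8
  c3: stall  regs: r0:5,r1:Add2,r2:9,r3:3,r4:8
  c4: CDB Add1=5; issue SUB r1<-Add1  regs: r0:5,r1:Add1,r2:9,r3:3,r4:8
  c5: CDB Add2=5; issue ADD r1<-Add2  regs: r0:5,r1:Add2,r2:9,r3:3,r4:8
  c6: stall  regs: r0:5,r1:Add2,r2:9,r3:3,r4:8
  c7: stall  regs: r0:5,r1:Add2,r2:9,r3:3,r4:8
  c8: CDB Add1=2; issue ADD r0<-Add1  regs: r0:Add1,r1:Add2,r2:9,r3:3,r4:8
  c9: CDB Add2=8; issue SUB r2<-Add2  regs: r0:Add1,r1:8,r2:Add2,r3:3,r4:8
  c10: -  regs: r0:Add1,r1:8,r2:Add2,r3:3,r4:8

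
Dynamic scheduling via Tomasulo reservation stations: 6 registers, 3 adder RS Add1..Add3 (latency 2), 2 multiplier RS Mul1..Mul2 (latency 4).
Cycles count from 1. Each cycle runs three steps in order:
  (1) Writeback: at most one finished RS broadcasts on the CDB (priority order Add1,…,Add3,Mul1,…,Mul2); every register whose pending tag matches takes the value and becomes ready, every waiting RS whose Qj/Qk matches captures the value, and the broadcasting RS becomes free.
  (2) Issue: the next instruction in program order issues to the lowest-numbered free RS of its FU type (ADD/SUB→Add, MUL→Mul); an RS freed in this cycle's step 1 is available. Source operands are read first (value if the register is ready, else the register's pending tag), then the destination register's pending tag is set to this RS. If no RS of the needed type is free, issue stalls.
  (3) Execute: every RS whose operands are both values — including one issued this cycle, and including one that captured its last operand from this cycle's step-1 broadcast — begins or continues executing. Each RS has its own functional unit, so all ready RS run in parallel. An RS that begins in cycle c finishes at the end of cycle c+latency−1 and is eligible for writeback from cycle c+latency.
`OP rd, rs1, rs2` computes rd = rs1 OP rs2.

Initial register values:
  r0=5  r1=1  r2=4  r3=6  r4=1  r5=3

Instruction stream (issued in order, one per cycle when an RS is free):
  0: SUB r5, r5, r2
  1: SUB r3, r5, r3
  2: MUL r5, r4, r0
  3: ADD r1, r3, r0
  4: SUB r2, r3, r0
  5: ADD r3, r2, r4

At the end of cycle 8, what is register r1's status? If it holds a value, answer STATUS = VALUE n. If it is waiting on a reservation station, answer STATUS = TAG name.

c1: issue SUB r5<-Add1 | r0:5,r1:1,r2:4,r3:6,r4:1,r5:Add1
c2: issue SUB r3<-Add2 | r0:5,r1:1,r2:4,r3:Add2,r4:1,r5:Add1
c3: CDB Add1=-1; issue MUL r5<-Mul1 | r0:5,r1:1,r2:4,r3:Add2,r4:1,r5:Mul1
c4: issue ADD r1<-Add1 | r0:5,r1:Add1,r2:4,r3:Add2,r4:1,r5:Mul1
c5: CDB Add2=-7; issue SUB r2<-Add2 | r0:5,r1:Add1,r2:Add2,r3:-7,r4:1,r5:Mul1
c6: issue ADD r3<-Add3 | r0:5,r1:Add1,r2:Add2,r3:Add3,r4:1,r5:Mul1
c7: CDB Add1=-2 | r0:5,r1:-2,r2:Add2,r3:Add3,r4:1,r5:Mul1
c8: CDB Add2=-12 | r0:5,r1:-2,r2:-12,r3:Add3,r4:1,r5:Mul1

STATUS = VALUE -2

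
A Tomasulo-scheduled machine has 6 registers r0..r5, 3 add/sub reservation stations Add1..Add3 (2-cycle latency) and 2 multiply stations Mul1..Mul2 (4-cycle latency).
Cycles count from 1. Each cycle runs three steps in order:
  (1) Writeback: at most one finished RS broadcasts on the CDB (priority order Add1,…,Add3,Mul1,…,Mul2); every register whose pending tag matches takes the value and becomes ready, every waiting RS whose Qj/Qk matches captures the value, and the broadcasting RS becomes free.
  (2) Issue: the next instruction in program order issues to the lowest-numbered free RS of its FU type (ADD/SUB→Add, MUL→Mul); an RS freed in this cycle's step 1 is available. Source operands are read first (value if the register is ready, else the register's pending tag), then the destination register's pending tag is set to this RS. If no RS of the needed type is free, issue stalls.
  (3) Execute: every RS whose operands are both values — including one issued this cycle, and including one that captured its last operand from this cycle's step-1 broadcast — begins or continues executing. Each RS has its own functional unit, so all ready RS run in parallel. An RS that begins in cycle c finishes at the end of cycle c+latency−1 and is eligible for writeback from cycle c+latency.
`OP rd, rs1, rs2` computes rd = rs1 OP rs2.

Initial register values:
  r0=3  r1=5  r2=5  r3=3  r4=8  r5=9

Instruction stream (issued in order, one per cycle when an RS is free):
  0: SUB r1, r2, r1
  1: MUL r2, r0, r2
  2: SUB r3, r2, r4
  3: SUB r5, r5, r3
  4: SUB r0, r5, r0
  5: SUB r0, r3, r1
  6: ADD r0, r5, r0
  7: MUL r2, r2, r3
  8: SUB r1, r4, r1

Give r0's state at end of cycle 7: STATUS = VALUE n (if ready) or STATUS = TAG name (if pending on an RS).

STATUS = TAG Add3

c1: issue SUB r1<-Add1 | r0:3,r1:Add1,r2:5,r3:3,r4:8,r5:9
c2: issue MUL r2<-Mul1 | r0:3,r1:Add1,r2:Mul1,r3:3,r4:8,r5:9
c3: CDB Add1=0; issue SUB r3<-Add1 | r0:3,r1:0,r2:Mul1,r3:Add1,r4:8,r5:9
c4: issue SUB r5<-Add2 | r0:3,r1:0,r2:Mul1,r3:Add1,r4:8,r5:Add2
c5: issue SUB r0<-Add3 | r0:Add3,r1:0,r2:Mul1,r3:Add1,r4:8,r5:Add2
c6: CDB Mul1=15; stall | r0:Add3,r1:0,r2:15,r3:Add1,r4:8,r5:Add2
c7: stall | r0:Add3,r1:0,r2:15,r3:Add1,r4:8,r5:Add2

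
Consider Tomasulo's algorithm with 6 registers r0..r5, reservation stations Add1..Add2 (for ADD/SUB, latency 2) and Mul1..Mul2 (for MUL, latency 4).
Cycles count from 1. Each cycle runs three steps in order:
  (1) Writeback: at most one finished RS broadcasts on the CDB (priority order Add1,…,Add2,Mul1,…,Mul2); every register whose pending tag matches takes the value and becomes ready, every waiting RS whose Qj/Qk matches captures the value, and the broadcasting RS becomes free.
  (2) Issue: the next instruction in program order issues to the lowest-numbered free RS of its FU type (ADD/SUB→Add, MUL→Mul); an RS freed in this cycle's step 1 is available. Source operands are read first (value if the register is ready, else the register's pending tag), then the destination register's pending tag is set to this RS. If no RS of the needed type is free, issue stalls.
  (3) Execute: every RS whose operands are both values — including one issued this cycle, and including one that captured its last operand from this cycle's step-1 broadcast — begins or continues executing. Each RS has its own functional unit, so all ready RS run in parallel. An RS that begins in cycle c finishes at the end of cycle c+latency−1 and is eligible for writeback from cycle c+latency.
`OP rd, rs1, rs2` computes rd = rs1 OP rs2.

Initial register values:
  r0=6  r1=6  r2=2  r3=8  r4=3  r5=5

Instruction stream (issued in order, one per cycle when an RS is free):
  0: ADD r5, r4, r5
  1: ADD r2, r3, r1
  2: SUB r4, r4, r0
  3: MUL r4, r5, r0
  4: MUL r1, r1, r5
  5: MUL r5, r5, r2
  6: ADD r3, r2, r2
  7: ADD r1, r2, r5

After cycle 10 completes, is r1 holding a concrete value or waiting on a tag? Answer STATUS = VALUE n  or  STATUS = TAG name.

cycle 1: issue ADD r5<-Add1 // r0:6,r1:6,r2:2,r3:8,r4:3,r5:Add1
cycle 2: issue ADD r2<-Add2 // r0:6,r1:6,r2:Add2,r3:8,r4:3,r5:Add1
cycle 3: CDB Add1=8; issue SUB r4<-Add1 // r0:6,r1:6,r2:Add2,r3:8,r4:Add1,r5:8
cycle 4: CDB Add2=14; issue MUL r4<-Mul1 // r0:6,r1:6,r2:14,r3:8,r4:Mul1,r5:8
cycle 5: CDB Add1=-3; issue MUL r1<-Mul2 // r0:6,r1:Mul2,r2:14,r3:8,r4:Mul1,r5:8
cycle 6: stall // r0:6,r1:Mul2,r2:14,r3:8,r4:Mul1,r5:8
cycle 7: stall // r0:6,r1:Mul2,r2:14,r3:8,r4:Mul1,r5:8
cycle 8: CDB Mul1=48; issue MUL r5<-Mul1 // r0:6,r1:Mul2,r2:14,r3:8,r4:48,r5:Mul1
cycle 9: CDB Mul2=48; issue ADD r3<-Add1 // r0:6,r1:48,r2:14,r3:Add1,r4:48,r5:Mul1
cycle 10: issue ADD r1<-Add2 // r0:6,r1:Add2,r2:14,r3:Add1,r4:48,r5:Mul1

STATUS = TAG Add2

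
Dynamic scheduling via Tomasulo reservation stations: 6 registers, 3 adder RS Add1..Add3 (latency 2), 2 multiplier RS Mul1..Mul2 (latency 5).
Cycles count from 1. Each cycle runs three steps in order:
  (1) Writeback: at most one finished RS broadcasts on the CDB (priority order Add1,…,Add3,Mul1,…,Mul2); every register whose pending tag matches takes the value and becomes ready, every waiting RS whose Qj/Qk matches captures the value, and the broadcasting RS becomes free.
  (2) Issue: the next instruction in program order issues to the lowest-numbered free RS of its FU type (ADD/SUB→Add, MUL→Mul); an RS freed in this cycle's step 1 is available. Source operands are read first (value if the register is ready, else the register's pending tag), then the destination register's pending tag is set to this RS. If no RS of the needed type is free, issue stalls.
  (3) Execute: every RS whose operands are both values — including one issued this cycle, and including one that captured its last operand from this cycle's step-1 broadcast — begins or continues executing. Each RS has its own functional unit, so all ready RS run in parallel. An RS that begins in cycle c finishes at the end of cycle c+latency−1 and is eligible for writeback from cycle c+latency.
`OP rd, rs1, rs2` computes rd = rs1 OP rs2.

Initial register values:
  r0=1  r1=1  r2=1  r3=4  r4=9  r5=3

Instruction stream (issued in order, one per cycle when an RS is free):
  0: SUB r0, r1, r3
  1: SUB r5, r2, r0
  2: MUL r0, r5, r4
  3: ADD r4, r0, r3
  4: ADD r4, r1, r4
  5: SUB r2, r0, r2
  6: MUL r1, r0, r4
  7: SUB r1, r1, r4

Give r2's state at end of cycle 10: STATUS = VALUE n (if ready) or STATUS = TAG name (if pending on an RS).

STATUS = TAG Add3

c1: issue SUB r0<-Add1 | r0:Add1,r1:1,r2:1,r3:4,r4:9,r5:3
c2: issue SUB r5<-Add2 | r0:Add1,r1:1,r2:1,r3:4,r4:9,r5:Add2
c3: CDB Add1=-3; issue MUL r0<-Mul1 | r0:Mul1,r1:1,r2:1,r3:4,r4:9,r5:Add2
c4: issue ADD r4<-Add1 | r0:Mul1,r1:1,r2:1,r3:4,r4:Add1,r5:Add2
c5: CDB Add2=4; issue ADD r4<-Add2 | r0:Mul1,r1:1,r2:1,r3:4,r4:Add2,r5:4
c6: issue SUB r2<-Add3 | r0:Mul1,r1:1,r2:Add3,r3:4,r4:Add2,r5:4
c7: issue MUL r1<-Mul2 | r0:Mul1,r1:Mul2,r2:Add3,r3:4,r4:Add2,r5:4
c8: stall | r0:Mul1,r1:Mul2,r2:Add3,r3:4,r4:Add2,r5:4
c9: stall | r0:Mul1,r1:Mul2,r2:Add3,r3:4,r4:Add2,r5:4
c10: CDB Mul1=36; stall | r0:36,r1:Mul2,r2:Add3,r3:4,r4:Add2,r5:4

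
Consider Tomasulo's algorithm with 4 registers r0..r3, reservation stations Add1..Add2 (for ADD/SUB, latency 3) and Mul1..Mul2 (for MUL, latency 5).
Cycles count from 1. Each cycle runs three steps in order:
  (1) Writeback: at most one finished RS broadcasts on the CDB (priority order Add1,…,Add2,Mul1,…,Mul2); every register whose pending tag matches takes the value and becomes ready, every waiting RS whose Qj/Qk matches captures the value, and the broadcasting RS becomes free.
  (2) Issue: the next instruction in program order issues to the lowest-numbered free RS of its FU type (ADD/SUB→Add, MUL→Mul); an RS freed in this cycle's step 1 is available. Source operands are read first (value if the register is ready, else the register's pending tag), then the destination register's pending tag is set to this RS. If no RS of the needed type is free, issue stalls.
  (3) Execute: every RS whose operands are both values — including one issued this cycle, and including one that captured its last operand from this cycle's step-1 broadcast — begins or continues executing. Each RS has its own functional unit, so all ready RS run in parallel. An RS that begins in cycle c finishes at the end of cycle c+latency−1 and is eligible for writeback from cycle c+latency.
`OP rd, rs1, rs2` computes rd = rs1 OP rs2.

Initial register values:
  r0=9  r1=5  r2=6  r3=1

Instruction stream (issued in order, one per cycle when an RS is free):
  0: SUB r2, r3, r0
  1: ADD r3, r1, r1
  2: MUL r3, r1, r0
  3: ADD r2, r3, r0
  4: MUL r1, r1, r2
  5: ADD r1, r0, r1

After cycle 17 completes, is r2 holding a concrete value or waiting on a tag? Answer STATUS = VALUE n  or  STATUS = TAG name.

cycle 1: issue SUB r2<-Add1 // r0:9,r1:5,r2:Add1,r3:1
cycle 2: issue ADD r3<-Add2 // r0:9,r1:5,r2:Add1,r3:Add2
cycle 3: issue MUL r3<-Mul1 // r0:9,r1:5,r2:Add1,r3:Mul1
cycle 4: CDB Add1=-8; issue ADD r2<-Add1 // r0:9,r1:5,r2:Add1,r3:Mul1
cycle 5: CDB Add2=10; issue MUL r1<-Mul2 // r0:9,r1:Mul2,r2:Add1,r3:Mul1
cycle 6: issue ADD r1<-Add2 // r0:9,r1:Add2,r2:Add1,r3:Mul1
cycle 7: - // r0:9,r1:Add2,r2:Add1,r3:Mul1
cycle 8: CDB Mul1=45 // r0:9,r1:Add2,r2:Add1,r3:45
cycle 9: - // r0:9,r1:Add2,r2:Add1,r3:45
cycle 10: - // r0:9,r1:Add2,r2:Add1,r3:45
cycle 11: CDB Add1=54 // r0:9,r1:Add2,r2:54,r3:45
cycle 12: - // r0:9,r1:Add2,r2:54,r3:45
cycle 13: - // r0:9,r1:Add2,r2:54,r3:45
cycle 14: - // r0:9,r1:Add2,r2:54,r3:45
cycle 15: - // r0:9,r1:Add2,r2:54,r3:45
cycle 16: CDB Mul2=270 // r0:9,r1:Add2,r2:54,r3:45
cycle 17: - // r0:9,r1:Add2,r2:54,r3:45

STATUS = VALUE 54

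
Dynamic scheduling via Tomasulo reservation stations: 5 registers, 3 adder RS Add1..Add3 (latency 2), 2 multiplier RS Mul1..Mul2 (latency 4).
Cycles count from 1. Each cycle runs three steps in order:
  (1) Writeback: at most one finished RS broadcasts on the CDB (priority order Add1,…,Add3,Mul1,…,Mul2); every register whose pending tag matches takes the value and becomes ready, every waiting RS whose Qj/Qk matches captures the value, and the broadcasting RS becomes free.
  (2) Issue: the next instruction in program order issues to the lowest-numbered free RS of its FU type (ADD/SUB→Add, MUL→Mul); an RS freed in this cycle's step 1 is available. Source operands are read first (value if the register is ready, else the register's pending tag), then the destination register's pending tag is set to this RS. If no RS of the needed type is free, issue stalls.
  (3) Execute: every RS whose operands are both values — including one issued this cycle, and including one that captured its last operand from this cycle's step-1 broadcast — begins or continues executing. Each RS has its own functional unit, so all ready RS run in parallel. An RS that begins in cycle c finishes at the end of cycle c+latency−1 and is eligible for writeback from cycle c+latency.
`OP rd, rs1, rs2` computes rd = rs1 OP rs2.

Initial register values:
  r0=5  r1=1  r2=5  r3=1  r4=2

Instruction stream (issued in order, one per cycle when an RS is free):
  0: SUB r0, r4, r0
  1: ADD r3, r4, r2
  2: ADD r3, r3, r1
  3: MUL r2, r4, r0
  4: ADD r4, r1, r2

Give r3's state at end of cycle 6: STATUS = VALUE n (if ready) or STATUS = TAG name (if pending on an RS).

cycle 1: issue SUB r0<-Add1 // r0:Add1,r1:1,r2:5,r3:1,r4:2
cycle 2: issue ADD r3<-Add2 // r0:Add1,r1:1,r2:5,r3:Add2,r4:2
cycle 3: CDB Add1=-3; issue ADD r3<-Add1 // r0:-3,r1:1,r2:5,r3:Add1,r4:2
cycle 4: CDB Add2=7; issue MUL r2<-Mul1 // r0:-3,r1:1,r2:Mul1,r3:Add1,r4:2
cycle 5: issue ADD r4<-Add2 // r0:-3,r1:1,r2:Mul1,r3:Add1,r4:Add2
cycle 6: CDB Add1=8 // r0:-3,r1:1,r2:Mul1,r3:8,r4:Add2

STATUS = VALUE 8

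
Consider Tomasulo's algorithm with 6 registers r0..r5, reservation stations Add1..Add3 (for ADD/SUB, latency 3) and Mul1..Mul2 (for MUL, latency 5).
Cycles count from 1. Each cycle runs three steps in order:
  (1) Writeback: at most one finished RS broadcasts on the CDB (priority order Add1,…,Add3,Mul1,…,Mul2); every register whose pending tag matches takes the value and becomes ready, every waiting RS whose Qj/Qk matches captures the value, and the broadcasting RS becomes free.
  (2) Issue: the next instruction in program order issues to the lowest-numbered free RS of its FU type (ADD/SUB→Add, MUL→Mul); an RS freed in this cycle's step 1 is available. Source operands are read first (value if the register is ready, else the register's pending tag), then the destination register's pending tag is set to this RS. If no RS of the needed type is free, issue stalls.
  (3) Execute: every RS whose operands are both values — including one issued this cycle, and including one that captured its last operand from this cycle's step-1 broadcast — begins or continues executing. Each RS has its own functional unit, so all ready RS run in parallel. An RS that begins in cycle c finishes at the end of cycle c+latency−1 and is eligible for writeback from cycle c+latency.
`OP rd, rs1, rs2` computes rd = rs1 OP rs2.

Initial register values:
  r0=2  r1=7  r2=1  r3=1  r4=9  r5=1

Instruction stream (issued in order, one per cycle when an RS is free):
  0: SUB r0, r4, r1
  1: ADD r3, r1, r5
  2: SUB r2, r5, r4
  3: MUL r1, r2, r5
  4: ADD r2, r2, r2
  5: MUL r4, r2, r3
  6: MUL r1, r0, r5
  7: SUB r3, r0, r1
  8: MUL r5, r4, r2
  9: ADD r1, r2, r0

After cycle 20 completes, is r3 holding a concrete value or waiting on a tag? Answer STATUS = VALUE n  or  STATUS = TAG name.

STATUS = VALUE 0

  c1: issue SUB r0<-Add1  regs: r0:Add1,r1:7,r2:1,r3:1,r4:9,r5:1
  c2: issue ADD r3<-Add2  regs: r0:Add1,r1:7,r2:1,r3:Add2,r4:9,r5:1
  c3: issue SUB r2<-Add3  regs: r0:Add1,r1:7,r2:Add3,r3:Add2,r4:9,r5:1
  c4: CDB Add1=2; issue MUL r1<-Mul1  regs: r0:2,r1:Mul1,r2:Add3,r3:Add2,r4:9,r5:1
  c5: CDB Add2=8; issue ADD r2<-Add1  regs: r0:2,r1:Mul1,r2:Add1,r3:8,r4:9,r5:1
  c6: CDB Add3=-8; issue MUL r4<-Mul2  regs: r0:2,r1:Mul1,r2:Add1,r3:8,r4:Mul2,r5:1
  c7: stall  regs: r0:2,r1:Mul1,r2:Add1,r3:8,r4:Mul2,r5:1
  c8: stall  regs: r0:2,r1:Mul1,r2:Add1,r3:8,r4:Mul2,r5:1
  c9: CDB Add1=-16; stall  regs: r0:2,r1:Mul1,r2:-16,r3:8,r4:Mul2,r5:1
  c10: stall  regs: r0:2,r1:Mul1,r2:-16,r3:8,r4:Mul2,r5:1
  c11: CDB Mul1=-8; issue MUL r1<-Mul1  regs: r0:2,r1:Mul1,r2:-16,r3:8,r4:Mul2,r5:1
  c12: issue SUB r3<-Add1  regs: r0:2,r1:Mul1,r2:-16,r3:Add1,r4:Mul2,r5:1
  c13: stall  regs: r0:2,r1:Mul1,r2:-16,r3:Add1,r4:Mul2,r5:1
  c14: CDB Mul2=-128; issue MUL r5<-Mul2  regs: r0:2,r1:Mul1,r2:-16,r3:Add1,r4:-128,r5:Mul2
  c15: issue ADD r1<-Add2  regs: r0:2,r1:Add2,r2:-16,r3:Add1,r4:-128,r5:Mul2
  c16: CDB Mul1=2  regs: r0:2,r1:Add2,r2:-16,r3:Add1,r4:-128,r5:Mul2
  c17: -  regs: r0:2,r1:Add2,r2:-16,r3:Add1,r4:-128,r5:Mul2
  c18: CDB Add2=-14  regs: r0:2,r1:-14,r2:-16,r3:Add1,r4:-128,r5:Mul2
  c19: CDB Add1=0  regs: r0:2,r1:-14,r2:-16,r3:0,r4:-128,r5:Mul2
  c20: CDB Mul2=2048  regs: r0:2,r1:-14,r2:-16,r3:0,r4:-128,r5:2048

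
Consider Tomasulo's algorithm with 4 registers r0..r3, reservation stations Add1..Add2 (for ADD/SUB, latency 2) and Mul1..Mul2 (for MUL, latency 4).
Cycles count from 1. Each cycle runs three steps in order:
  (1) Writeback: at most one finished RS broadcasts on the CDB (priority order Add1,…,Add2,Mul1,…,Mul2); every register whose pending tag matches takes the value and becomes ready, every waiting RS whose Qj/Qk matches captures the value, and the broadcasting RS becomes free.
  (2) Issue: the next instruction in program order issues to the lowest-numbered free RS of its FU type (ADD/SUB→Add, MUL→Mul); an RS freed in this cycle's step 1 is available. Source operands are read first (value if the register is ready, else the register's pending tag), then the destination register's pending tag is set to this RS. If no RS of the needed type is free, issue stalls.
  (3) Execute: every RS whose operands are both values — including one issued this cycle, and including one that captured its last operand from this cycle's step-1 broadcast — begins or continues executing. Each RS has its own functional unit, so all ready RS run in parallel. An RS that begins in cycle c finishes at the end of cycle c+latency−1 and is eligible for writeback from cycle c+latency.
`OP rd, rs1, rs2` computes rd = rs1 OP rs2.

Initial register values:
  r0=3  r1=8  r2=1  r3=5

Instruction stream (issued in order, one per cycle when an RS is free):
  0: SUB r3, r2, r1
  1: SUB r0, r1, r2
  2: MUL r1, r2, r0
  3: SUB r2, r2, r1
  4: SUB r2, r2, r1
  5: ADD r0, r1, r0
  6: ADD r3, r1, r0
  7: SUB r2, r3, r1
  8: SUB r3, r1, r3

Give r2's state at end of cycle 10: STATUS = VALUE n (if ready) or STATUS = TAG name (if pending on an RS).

STATUS = TAG Add2

cycle 1: issue SUB r3<-Add1 // r0:3,r1:8,r2:1,r3:Add1
cycle 2: issue SUB r0<-Add2 // r0:Add2,r1:8,r2:1,r3:Add1
cycle 3: CDB Add1=-7; issue MUL r1<-Mul1 // r0:Add2,r1:Mul1,r2:1,r3:-7
cycle 4: CDB Add2=7; issue SUB r2<-Add1 // r0:7,r1:Mul1,r2:Add1,r3:-7
cycle 5: issue SUB r2<-Add2 // r0:7,r1:Mul1,r2:Add2,r3:-7
cycle 6: stall // r0:7,r1:Mul1,r2:Add2,r3:-7
cycle 7: stall // r0:7,r1:Mul1,r2:Add2,r3:-7
cycle 8: CDB Mul1=7; stall // r0:7,r1:7,r2:Add2,r3:-7
cycle 9: stall // r0:7,r1:7,r2:Add2,r3:-7
cycle 10: CDB Add1=-6; issue ADD r0<-Add1 // r0:Add1,r1:7,r2:Add2,r3:-7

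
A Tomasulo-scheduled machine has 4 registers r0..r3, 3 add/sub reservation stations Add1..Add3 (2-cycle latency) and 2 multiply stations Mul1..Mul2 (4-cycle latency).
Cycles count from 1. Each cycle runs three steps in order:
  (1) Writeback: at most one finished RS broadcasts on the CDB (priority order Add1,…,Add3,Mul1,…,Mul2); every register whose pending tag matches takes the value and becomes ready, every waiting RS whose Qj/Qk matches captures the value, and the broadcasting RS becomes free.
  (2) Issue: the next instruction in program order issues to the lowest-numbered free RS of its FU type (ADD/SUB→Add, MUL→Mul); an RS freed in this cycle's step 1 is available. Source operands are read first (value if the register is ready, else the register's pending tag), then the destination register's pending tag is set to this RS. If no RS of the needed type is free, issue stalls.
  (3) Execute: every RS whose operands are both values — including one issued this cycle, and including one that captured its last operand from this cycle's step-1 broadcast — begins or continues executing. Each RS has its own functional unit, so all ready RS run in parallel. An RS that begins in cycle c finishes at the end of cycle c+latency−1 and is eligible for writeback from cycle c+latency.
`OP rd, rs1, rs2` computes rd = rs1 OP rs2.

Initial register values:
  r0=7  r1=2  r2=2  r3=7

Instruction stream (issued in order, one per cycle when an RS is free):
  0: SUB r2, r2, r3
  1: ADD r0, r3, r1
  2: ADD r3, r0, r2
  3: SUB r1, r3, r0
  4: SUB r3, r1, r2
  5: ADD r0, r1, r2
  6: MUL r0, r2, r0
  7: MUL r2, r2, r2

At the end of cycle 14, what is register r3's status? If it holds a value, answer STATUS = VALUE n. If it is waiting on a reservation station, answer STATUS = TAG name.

STATUS = VALUE 0

c1: issue SUB r2<-Add1 | r0:7,r1:2,r2:Add1,r3:7
c2: issue ADD r0<-Add2 | r0:Add2,r1:2,r2:Add1,r3:7
c3: CDB Add1=-5; issue ADD r3<-Add1 | r0:Add2,r1:2,r2:-5,r3:Add1
c4: CDB Add2=9; issue SUB r1<-Add2 | r0:9,r1:Add2,r2:-5,r3:Add1
c5: issue SUB r3<-Add3 | r0:9,r1:Add2,r2:-5,r3:Add3
c6: CDB Add1=4; issue ADD r0<-Add1 | r0:Add1,r1:Add2,r2:-5,r3:Add3
c7: issue MUL r0<-Mul1 | r0:Mul1,r1:Add2,r2:-5,r3:Add3
c8: CDB Add2=-5; issue MUL r2<-Mul2 | r0:Mul1,r1:-5,r2:Mul2,r3:Add3
c9: - | r0:Mul1,r1:-5,r2:Mul2,r3:Add3
c10: CDB Add1=-10 | r0:Mul1,r1:-5,r2:Mul2,r3:Add3
c11: CDB Add3=0 | r0:Mul1,r1:-5,r2:Mul2,r3:0
c12: CDB Mul2=25 | r0:Mul1,r1:-5,r2:25,r3:0
c13: - | r0:Mul1,r1:-5,r2:25,r3:0
c14: CDB Mul1=50 | r0:50,r1:-5,r2:25,r3:0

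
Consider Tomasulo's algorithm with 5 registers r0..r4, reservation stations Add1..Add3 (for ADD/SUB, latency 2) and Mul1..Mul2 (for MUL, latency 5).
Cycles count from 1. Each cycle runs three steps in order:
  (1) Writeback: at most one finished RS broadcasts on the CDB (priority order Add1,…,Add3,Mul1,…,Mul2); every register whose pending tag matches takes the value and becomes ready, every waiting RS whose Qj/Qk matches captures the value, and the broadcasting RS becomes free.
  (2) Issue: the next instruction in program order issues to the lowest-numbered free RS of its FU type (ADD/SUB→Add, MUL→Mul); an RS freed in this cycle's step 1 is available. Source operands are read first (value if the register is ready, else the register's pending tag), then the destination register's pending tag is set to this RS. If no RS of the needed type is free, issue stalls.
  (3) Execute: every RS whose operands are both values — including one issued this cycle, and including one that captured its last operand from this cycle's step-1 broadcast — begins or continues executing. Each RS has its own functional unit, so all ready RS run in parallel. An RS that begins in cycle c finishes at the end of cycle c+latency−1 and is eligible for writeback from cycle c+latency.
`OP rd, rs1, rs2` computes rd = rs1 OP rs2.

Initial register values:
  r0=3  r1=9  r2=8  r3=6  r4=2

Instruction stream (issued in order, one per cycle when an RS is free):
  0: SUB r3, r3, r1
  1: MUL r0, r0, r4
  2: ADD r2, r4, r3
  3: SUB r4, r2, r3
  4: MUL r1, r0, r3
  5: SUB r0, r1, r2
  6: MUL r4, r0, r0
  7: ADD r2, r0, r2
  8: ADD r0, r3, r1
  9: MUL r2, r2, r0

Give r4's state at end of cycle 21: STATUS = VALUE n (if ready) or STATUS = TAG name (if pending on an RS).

STATUS = VALUE 289

  c1: issue SUB r3<-Add1  regs: r0:3,r1:9,r2:8,r3:Add1,r4:2
  c2: issue MUL r0<-Mul1  regs: r0:Mul1,r1:9,r2:8,r3:Add1,r4:2
  c3: CDB Add1=-3; issue ADD r2<-Add1  regs: r0:Mul1,r1:9,r2:Add1,r3:-3,r4:2
  c4: issue SUB r4<-Add2  regs: r0:Mul1,r1:9,r2:Add1,r3:-3,r4:Add2
  c5: CDB Add1=-1; issue MUL r1<-Mul2  regs: r0:Mul1,r1:Mul2,r2:-1,r3:-3,r4:Add2
  c6: issue SUB r0<-Add1  regs: r0:Add1,r1:Mul2,r2:-1,r3:-3,r4:Add2
  c7: CDB Add2=2; stall  regs: r0:Add1,r1:Mul2,r2:-1,r3:-3,r4:2
  c8: CDB Mul1=6; issue MUL r4<-Mul1  regs: r0:Add1,r1:Mul2,r2:-1,r3:-3,r4:Mul1
  c9: issue ADD r2<-Add2  regs: r0:Add1,r1:Mul2,r2:Add2,r3:-3,r4:Mul1
  c10: issue ADD r0<-Add3  regs: r0:Add3,r1:Mul2,r2:Add2,r3:-3,r4:Mul1
  c11: stall  regs: r0:Add3,r1:Mul2,r2:Add2,r3:-3,r4:Mul1
  c12: stall  regs: r0:Add3,r1:Mul2,r2:Add2,r3:-3,r4:Mul1
  c13: CDB Mul2=-18; issue MUL r2<-Mul2  regs: r0:Add3,r1:-18,r2:Mul2,r3:-3,r4:Mul1
  c14: -  regs: r0:Add3,r1:-18,r2:Mul2,r3:-3,r4:Mul1
  c15: CDB Add1=-17  regs: r0:Add3,r1:-18,r2:Mul2,r3:-3,r4:Mul1
  c16: CDB Add3=-21  regs: r0:-21,r1:-18,r2:Mul2,r3:-3,r4:Mul1
  c17: CDB Add2=-18  regs: r0:-21,r1:-18,r2:Mul2,r3:-3,r4:Mul1
  c18: -  regs: r0:-21,r1:-18,r2:Mul2,r3:-3,r4:Mul1
  c19: -  regs: r0:-21,r1:-18,r2:Mul2,r3:-3,r4:Mul1
  c20: CDB Mul1=289  regs: r0:-21,r1:-18,r2:Mul2,r3:-3,r4:289
  c21: -  regs: r0:-21,r1:-18,r2:Mul2,r3:-3,r4:289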